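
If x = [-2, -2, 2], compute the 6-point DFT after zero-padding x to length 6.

Original 3-point DFT: [-2, -2.0000+3.4641i, -2.0000-3.4641i]
Zero-padded 6-point DFT provides frequency interpolation.

DFT_6([x, 0, ...]) = [-2, -4, -2.0000+3.4641i, 2, -2.0000-3.4641i, -4]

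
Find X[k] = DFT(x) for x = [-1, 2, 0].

X[k] = Σ(n=0 to 2) x[n] · ω_3^(nk)
where ω_3 = e^(-2πi/3)

Computing each X[k]:
X[0] = 1
X[1] = -2.0000-1.7321i
X[2] = -2.0000+1.7321i

X = [1, -2.0000-1.7321i, -2.0000+1.7321i]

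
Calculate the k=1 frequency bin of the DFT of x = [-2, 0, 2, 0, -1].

X[1] = Σ(n=0 to 4) x[n] · ω_5^(1n) where ω_5 = e^(-2πi/5)
= (-2)·ω_5^0 + (0)·ω_5^1 + (2)·ω_5^2 + (0)·ω_5^3 + (-1)·ω_5^4

X[1] = -3.9271-2.1266i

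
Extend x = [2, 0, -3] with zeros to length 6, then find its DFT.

Original 3-point DFT: [-1, 3.5000-2.5981i, 3.5000+2.5981i]
Zero-padded 6-point DFT provides frequency interpolation.

DFT_6([x, 0, ...]) = [-1, 3.5000+2.5981i, 3.5000-2.5981i, -1, 3.5000+2.5981i, 3.5000-2.5981i]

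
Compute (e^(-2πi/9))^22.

Since ω_9^9 = 1, powers reduce modulo 9.
22 mod 9 = 4
So ω_9^22 = ω_9^4 = e^(-2πi·4/9)

ω_9^22 = ω_9^4 = -0.9397-0.3420i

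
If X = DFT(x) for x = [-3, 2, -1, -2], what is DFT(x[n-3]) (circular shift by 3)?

Time shift by 3: X_shifted[k] = ω_4^(3k) · X[k]
Shifted x = [2, -1, -2, -3]

DFT(x[n-3]) = [-4, 4-2i, 4, 4+2i]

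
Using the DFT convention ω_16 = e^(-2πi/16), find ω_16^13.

ω_16^13 = e^(-2πi·13/16)
= cos(-2π·13/16) + i·sin(-2π·13/16)
= cos(-26π/16) + i·sin(-26π/16)

ω_16^13 = cos(-26π/16) + i·sin(-26π/16) = 0.3827+0.9239i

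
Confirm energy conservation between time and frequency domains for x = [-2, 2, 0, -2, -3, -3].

Time domain:
Σ|x[n]|² = |-2|² + |2|² + |0|² + |-2|² + |-3|² + |-3|² = 30.0000

Frequency domain:
(1/6)Σ|X[k]|² = (1/6)(|-8|² + |1.0000-6.9282i|² + |-2.0000-1.7321i|² + |-2|² + |-2.0000+1.7321i|² + |1.0000+6.9282i|²) = (1/6)·180.0000 = 30.0000

Both sides agree, confirming Parseval's theorem.

Σ|x[n]|² = (1/N)Σ|X[k]|² = 30.0000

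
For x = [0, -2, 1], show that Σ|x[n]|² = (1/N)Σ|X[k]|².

Time domain:
Σ|x[n]|² = |0|² + |-2|² + |1|² = 5.0000

Frequency domain:
(1/3)Σ|X[k]|² = (1/3)(|-1|² + |0.5000+2.5981i|² + |0.5000-2.5981i|²) = (1/3)·15.0000 = 5.0000

Both sides agree, confirming Parseval's theorem.

Σ|x[n]|² = (1/N)Σ|X[k]|² = 5.0000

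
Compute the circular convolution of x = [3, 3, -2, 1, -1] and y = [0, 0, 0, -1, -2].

(x ⊛ y)[n] = Σ(m=0 to 4) x[m] · y[(n-m) mod 5]

Computing each output sample:
(x ⊛ y)[0] = -4
(x ⊛ y)[1] = 3
(x ⊛ y)[2] = -1
(x ⊛ y)[3] = -1
(x ⊛ y)[4] = -9

x ⊛ y = [-4, 3, -1, -1, -9]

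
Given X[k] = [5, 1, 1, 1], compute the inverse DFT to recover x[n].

x[n] = (1/4) Σ(k=0 to 3) X[k] · e^(2πikn/4)

Computing each x[n]:
x[0] = 2
x[1] = 1
x[2] = 1
x[3] = 1

x = [2, 1, 1, 1]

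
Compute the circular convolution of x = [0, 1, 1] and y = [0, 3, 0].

(x ⊛ y)[n] = Σ(m=0 to 2) x[m] · y[(n-m) mod 3]

Computing each output sample:
(x ⊛ y)[0] = 3
(x ⊛ y)[1] = 0
(x ⊛ y)[2] = 3

x ⊛ y = [3, 0, 3]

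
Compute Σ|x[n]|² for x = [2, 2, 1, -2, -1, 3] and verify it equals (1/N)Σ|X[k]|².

Time domain:
Σ|x[n]|² = |2|² + |2|² + |1|² + |-2|² + |-1|² + |3|² = 23.0000

Frequency domain:
(1/6)Σ|X[k]|² = (1/6)(|5|² + |6.5000-0.8660i|² + |-2.5000+2.5981i|² + |-1|² + |-2.5000-2.5981i|² + |6.5000+0.8660i|²) = (1/6)·138.0000 = 23.0000

Both sides agree, confirming Parseval's theorem.

Σ|x[n]|² = (1/N)Σ|X[k]|² = 23.0000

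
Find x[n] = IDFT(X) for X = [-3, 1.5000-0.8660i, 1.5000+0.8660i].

x[n] = (1/3) Σ(k=0 to 2) X[k] · e^(2πikn/3)

Computing each x[n]:
x[0] = 0
x[1] = -1
x[2] = -2

x = [0, -1, -2]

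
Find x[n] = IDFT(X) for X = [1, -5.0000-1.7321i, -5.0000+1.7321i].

x[n] = (1/3) Σ(k=0 to 2) X[k] · e^(2πikn/3)

Computing each x[n]:
x[0] = -3
x[1] = 3
x[2] = 1

x = [-3, 3, 1]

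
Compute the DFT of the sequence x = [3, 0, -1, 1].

X[k] = Σ(n=0 to 3) x[n] · ω_4^(nk)
where ω_4 = e^(-2πi/4)

Computing each X[k]:
X[0] = 3
X[1] = 4+1i
X[2] = 1
X[3] = 4-1i

X = [3, 4+1i, 1, 4-1i]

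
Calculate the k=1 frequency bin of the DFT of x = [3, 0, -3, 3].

X[1] = Σ(n=0 to 3) x[n] · ω_4^(1n) where ω_4 = e^(-2πi/4)
= (3)·ω_4^0 + (0)·ω_4^1 + (-3)·ω_4^2 + (3)·ω_4^3

X[1] = 6+3i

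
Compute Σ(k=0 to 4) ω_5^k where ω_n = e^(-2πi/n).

Sum of all nth roots of unity equals 0 for n > 1 (geometric series with r ≠ 1).

0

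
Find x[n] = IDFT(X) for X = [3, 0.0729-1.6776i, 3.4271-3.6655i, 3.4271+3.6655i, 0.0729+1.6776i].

x[n] = (1/5) Σ(k=0 to 4) X[k] · e^(2πikn/5)

Computing each x[n]:
x[0] = 2
x[1] = 1
x[2] = 0
x[3] = 2
x[4] = -2

x = [2, 1, 0, 2, -2]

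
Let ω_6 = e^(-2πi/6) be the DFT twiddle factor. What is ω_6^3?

ω_6^3 = e^(-2πi·3/6)
= cos(-2π·3/6) + i·sin(-2π·3/6)
= cos(-6π/6) + i·sin(-6π/6)

ω_6^3 = cos(-6π/6) + i·sin(-6π/6) = -1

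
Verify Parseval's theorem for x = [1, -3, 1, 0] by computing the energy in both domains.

Time domain:
Σ|x[n]|² = |1|² + |-3|² + |1|² + |0|² = 11.0000

Frequency domain:
(1/4)Σ|X[k]|² = (1/4)(|-1|² + |3i|² + |5|² + |-3i|²) = (1/4)·44.0000 = 11.0000

Both sides agree, confirming Parseval's theorem.

Σ|x[n]|² = (1/N)Σ|X[k]|² = 11.0000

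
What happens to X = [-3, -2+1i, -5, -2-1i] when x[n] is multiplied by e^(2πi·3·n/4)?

Modulation property: DFT(ω_4^(-3n)·x[n]) = X[(k-3) mod 4], so circularly shift X by 3 positions.

X[k-3] = [-2+1i, -5, -2-1i, -3]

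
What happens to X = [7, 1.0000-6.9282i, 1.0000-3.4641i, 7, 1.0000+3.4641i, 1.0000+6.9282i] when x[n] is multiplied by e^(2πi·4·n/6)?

Modulation property: DFT(ω_6^(-4n)·x[n]) = X[(k-4) mod 6], so circularly shift X by 4 positions.

X[k-4] = [1.0000-3.4641i, 7, 1.0000+3.4641i, 1.0000+6.9282i, 7, 1.0000-6.9282i]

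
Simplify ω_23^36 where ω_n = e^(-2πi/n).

Since ω_23^23 = 1, powers reduce modulo 23.
36 mod 23 = 13
So ω_23^36 = ω_23^13 = e^(-2πi·13/23)

ω_23^36 = ω_23^13 = -0.9172+0.3984i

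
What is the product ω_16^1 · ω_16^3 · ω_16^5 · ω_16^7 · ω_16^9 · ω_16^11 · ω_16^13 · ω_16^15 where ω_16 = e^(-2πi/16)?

The primitive 16th roots of unity are ω_16^k for k coprime to 16: k ∈ {1, 3, 5, 7, 9, 11, 13, 15}
Their product equals the constant term of the cyclotomic polynomial Φ_16(x) up to sign.
For n ≥ 3, the product of all primitive nth roots of unity is 1. (For n=1 it is 1; for n=2 it is -1.)

1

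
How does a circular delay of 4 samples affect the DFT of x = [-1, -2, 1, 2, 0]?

Time shift by 4: X_shifted[k] = ω_5^(4k) · X[k]
Shifted x = [-2, 1, 2, 0, -1]

DFT(x[n-4]) = [0, -3.6180-3.0777i, -1.3820+0.7265i, -1.3820-0.7265i, -3.6180+3.0777i]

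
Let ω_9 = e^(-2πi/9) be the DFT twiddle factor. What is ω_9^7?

ω_9^7 = e^(-2πi·7/9)
= cos(-2π·7/9) + i·sin(-2π·7/9)
= cos(-14π/9) + i·sin(-14π/9)

ω_9^7 = cos(-14π/9) + i·sin(-14π/9) = 0.1736+0.9848i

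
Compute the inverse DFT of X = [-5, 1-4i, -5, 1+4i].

x[n] = (1/4) Σ(k=0 to 3) X[k] · e^(2πikn/4)

Computing each x[n]:
x[0] = -2
x[1] = 2
x[2] = -3
x[3] = -2

x = [-2, 2, -3, -2]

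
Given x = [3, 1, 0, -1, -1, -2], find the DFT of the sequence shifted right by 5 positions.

Time shift by 5: X_shifted[k] = ω_6^(5k) · X[k]
Shifted x = [1, 0, -1, -1, -2, 3]

DFT(x[n-5]) = [0, 5.0000+1.7321i, 3.4641i, -4, -3.4641i, 5.0000-1.7321i]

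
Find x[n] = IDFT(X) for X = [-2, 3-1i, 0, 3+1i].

x[n] = (1/4) Σ(k=0 to 3) X[k] · e^(2πikn/4)

Computing each x[n]:
x[0] = 1
x[1] = 0
x[2] = -2
x[3] = -1

x = [1, 0, -2, -1]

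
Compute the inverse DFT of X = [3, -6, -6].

x[n] = (1/3) Σ(k=0 to 2) X[k] · e^(2πikn/3)

Computing each x[n]:
x[0] = -3
x[1] = 3
x[2] = 3

x = [-3, 3, 3]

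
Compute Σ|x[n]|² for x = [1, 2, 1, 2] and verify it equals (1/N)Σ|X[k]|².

Time domain:
Σ|x[n]|² = |1|² + |2|² + |1|² + |2|² = 10.0000

Frequency domain:
(1/4)Σ|X[k]|² = (1/4)(|6|² + |0|² + |-2|² + |0|²) = (1/4)·40.0000 = 10.0000

Both sides agree, confirming Parseval's theorem.

Σ|x[n]|² = (1/N)Σ|X[k]|² = 10.0000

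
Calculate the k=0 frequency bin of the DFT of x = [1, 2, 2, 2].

X[0] = Σ(n=0 to 3) x[n] · ω_4^0 = Σ x[n]
= (1) + (2) + (2) + (2)

X[0] = 7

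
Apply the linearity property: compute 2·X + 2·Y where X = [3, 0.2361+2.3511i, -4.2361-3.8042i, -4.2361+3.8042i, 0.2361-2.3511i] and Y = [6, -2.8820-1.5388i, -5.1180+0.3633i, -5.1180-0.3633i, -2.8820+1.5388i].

By linearity: DFT(2x + 2y) = 2·DFT(x) + 2·DFT(y)
= 2·[3, 0.2361+2.3511i, -4.2361-3.8042i, -4.2361+3.8042i, 0.2361-2.3511i] + 2·[6, -2.8820-1.5388i, -5.1180+0.3633i, -5.1180-0.3633i, -2.8820+1.5388i]

Computing element-wise:
Z[0] = 2·(3) + 2·(6) = 18
Z[1] = 2·(0.2361+2.3511i) + 2·(-2.8820-1.5388i) = -5.2918+1.6246i
Z[2] = 2·(-4.2361-3.8042i) + 2·(-5.1180+0.3633i) = -18.7082-6.8818i
Z[3] = 2·(-4.2361+3.8042i) + 2·(-5.1180-0.3633i) = -18.7082+6.8818i
Z[4] = 2·(0.2361-2.3511i) + 2·(-2.8820+1.5388i) = -5.2918-1.6246i

DFT(2x + 2y) = 2·X + 2·Y = [18, -5.2918+1.6246i, -18.7082-6.8818i, -18.7082+6.8818i, -5.2918-1.6246i]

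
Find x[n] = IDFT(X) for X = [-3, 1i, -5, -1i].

x[n] = (1/4) Σ(k=0 to 3) X[k] · e^(2πikn/4)

Computing each x[n]:
x[0] = -2
x[1] = 0
x[2] = -2
x[3] = 1

x = [-2, 0, -2, 1]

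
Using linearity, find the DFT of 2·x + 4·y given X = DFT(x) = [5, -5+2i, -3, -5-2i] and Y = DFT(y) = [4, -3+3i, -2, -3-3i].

By linearity: DFT(2x + 4y) = 2·DFT(x) + 4·DFT(y)
= 2·[5, -5+2i, -3, -5-2i] + 4·[4, -3+3i, -2, -3-3i]

Computing element-wise:
Z[0] = 2·(5) + 4·(4) = 26
Z[1] = 2·(-5+2i) + 4·(-3+3i) = -22+16i
Z[2] = 2·(-3) + 4·(-2) = -14
Z[3] = 2·(-5-2i) + 4·(-3-3i) = -22-16i

DFT(2x + 4y) = 2·X + 4·Y = [26, -22+16i, -14, -22-16i]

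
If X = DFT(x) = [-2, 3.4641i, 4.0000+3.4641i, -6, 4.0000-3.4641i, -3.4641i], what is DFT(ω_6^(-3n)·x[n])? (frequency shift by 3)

Modulation property: DFT(ω_6^(-3n)·x[n]) = X[(k-3) mod 6], so circularly shift X by 3 positions.

X[k-3] = [-6, 4.0000-3.4641i, -3.4641i, -2, 3.4641i, 4.0000+3.4641i]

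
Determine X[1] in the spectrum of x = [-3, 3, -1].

X[1] = Σ(n=0 to 2) x[n] · ω_3^(1n) where ω_3 = e^(-2πi/3)
= (-3)·ω_3^0 + (3)·ω_3^1 + (-1)·ω_3^2

X[1] = -4.0000-3.4641i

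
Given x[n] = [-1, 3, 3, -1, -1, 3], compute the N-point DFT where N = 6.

X[k] = Σ(n=0 to 5) x[n] · ω_6^(nk)
where ω_6 = e^(-2πi/6)

Computing each X[k]:
X[0] = 6
X[1] = 2.0000-3.4641i
X[2] = -6.0000+3.4641i
X[3] = -4
X[4] = -6.0000-3.4641i
X[5] = 2.0000+3.4641i

X = [6, 2.0000-3.4641i, -6.0000+3.4641i, -4, -6.0000-3.4641i, 2.0000+3.4641i]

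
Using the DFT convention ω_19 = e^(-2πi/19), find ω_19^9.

ω_19^9 = e^(-2πi·9/19)
= cos(-2π·9/19) + i·sin(-2π·9/19)
= cos(-18π/19) + i·sin(-18π/19)

ω_19^9 = cos(-18π/19) + i·sin(-18π/19) = -0.9864-0.1646i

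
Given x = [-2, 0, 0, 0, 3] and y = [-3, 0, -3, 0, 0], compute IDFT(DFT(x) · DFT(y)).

(x ⊛ y)[n] = Σ(m=0 to 4) x[m] · y[(n-m) mod 5]

Computing each output sample:
(x ⊛ y)[0] = 6
(x ⊛ y)[1] = -9
(x ⊛ y)[2] = 6
(x ⊛ y)[3] = 0
(x ⊛ y)[4] = -9

x ⊛ y = [6, -9, 6, 0, -9]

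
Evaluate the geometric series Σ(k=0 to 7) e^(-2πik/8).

Sum of all nth roots of unity equals 0 for n > 1 (geometric series with r ≠ 1).

0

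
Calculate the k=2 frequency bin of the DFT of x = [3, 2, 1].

X[2] = Σ(n=0 to 2) x[n] · ω_3^(2n) where ω_3 = e^(-2πi/3)
= (3)·ω_3^0 + (2)·ω_3^2 + (1)·ω_3^4

X[2] = 1.5000+0.8660i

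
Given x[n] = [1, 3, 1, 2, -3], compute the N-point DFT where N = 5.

X[k] = Σ(n=0 to 4) x[n] · ω_5^(nk)
where ω_5 = e^(-2πi/5)

Computing each X[k]:
X[0] = 4
X[1] = -1.4271-5.1186i
X[2] = 1.9271-4.4778i
X[3] = 1.9271+4.4778i
X[4] = -1.4271+5.1186i

X = [4, -1.4271-5.1186i, 1.9271-4.4778i, 1.9271+4.4778i, -1.4271+5.1186i]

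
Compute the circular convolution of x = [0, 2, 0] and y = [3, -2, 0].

(x ⊛ y)[n] = Σ(m=0 to 2) x[m] · y[(n-m) mod 3]

Computing each output sample:
(x ⊛ y)[0] = 0
(x ⊛ y)[1] = 6
(x ⊛ y)[2] = -4

x ⊛ y = [0, 6, -4]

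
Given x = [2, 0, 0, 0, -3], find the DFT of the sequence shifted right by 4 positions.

Time shift by 4: X_shifted[k] = ω_5^(4k) · X[k]
Shifted x = [0, 0, 0, -3, 2]

DFT(x[n-4]) = [-1, 3.0451+0.1388i, -2.5451+4.0287i, -2.5451-4.0287i, 3.0451-0.1388i]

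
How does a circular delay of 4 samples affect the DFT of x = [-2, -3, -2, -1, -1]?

Time shift by 4: X_shifted[k] = ω_5^(4k) · X[k]
Shifted x = [-3, -2, -1, -1, -2]

DFT(x[n-4]) = [-9, -2.6180, -0.3820, -0.3820, -2.6180]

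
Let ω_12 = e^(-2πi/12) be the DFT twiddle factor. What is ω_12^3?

ω_12^3 = e^(-2πi·3/12)
= cos(-2π·3/12) + i·sin(-2π·3/12)
= cos(-6π/12) + i·sin(-6π/12)

ω_12^3 = cos(-6π/12) + i·sin(-6π/12) = -1i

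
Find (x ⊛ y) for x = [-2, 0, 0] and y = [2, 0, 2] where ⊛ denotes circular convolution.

(x ⊛ y)[n] = Σ(m=0 to 2) x[m] · y[(n-m) mod 3]

Computing each output sample:
(x ⊛ y)[0] = -4
(x ⊛ y)[1] = 0
(x ⊛ y)[2] = -4

x ⊛ y = [-4, 0, -4]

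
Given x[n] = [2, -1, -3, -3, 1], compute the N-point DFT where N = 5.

X[k] = Σ(n=0 to 4) x[n] · ω_5^(nk)
where ω_5 = e^(-2πi/5)

Computing each X[k]:
X[0] = -4
X[1] = 6.8541+1.9021i
X[2] = 0.1459+1.1756i
X[3] = 0.1459-1.1756i
X[4] = 6.8541-1.9021i

X = [-4, 6.8541+1.9021i, 0.1459+1.1756i, 0.1459-1.1756i, 6.8541-1.9021i]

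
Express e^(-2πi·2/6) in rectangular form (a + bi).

ω_6^2 = e^(-2πi·2/6)
= cos(-2π·2/6) + i·sin(-2π·2/6)
= cos(-4π/6) + i·sin(-4π/6)

ω_6^2 = cos(-4π/6) + i·sin(-4π/6) = -0.5000-0.8660i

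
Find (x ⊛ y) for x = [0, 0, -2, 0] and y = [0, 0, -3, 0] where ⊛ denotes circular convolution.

(x ⊛ y)[n] = Σ(m=0 to 3) x[m] · y[(n-m) mod 4]

Computing each output sample:
(x ⊛ y)[0] = 6
(x ⊛ y)[1] = 0
(x ⊛ y)[2] = 0
(x ⊛ y)[3] = 0

x ⊛ y = [6, 0, 0, 0]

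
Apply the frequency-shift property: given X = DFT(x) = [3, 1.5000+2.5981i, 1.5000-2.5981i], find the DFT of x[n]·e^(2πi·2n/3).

Modulation property: DFT(ω_3^(-2n)·x[n]) = X[(k-2) mod 3], so circularly shift X by 2 positions.

X[k-2] = [1.5000+2.5981i, 1.5000-2.5981i, 3]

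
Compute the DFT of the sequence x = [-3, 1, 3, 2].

X[k] = Σ(n=0 to 3) x[n] · ω_4^(nk)
where ω_4 = e^(-2πi/4)

Computing each X[k]:
X[0] = 3
X[1] = -6+1i
X[2] = -3
X[3] = -6-1i

X = [3, -6+1i, -3, -6-1i]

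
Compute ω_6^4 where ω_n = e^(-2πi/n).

ω_6^4 = e^(-2πi·4/6)
= cos(-2π·4/6) + i·sin(-2π·4/6)
= cos(-8π/6) + i·sin(-8π/6)

ω_6^4 = cos(-8π/6) + i·sin(-8π/6) = -0.5000+0.8660i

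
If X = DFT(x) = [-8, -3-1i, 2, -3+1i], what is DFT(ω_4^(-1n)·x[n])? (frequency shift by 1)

Modulation property: DFT(ω_4^(-1n)·x[n]) = X[(k-1) mod 4], so circularly shift X by 1 positions.

X[k-1] = [-3+1i, -8, -3-1i, 2]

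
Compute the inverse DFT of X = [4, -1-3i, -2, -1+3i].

x[n] = (1/4) Σ(k=0 to 3) X[k] · e^(2πikn/4)

Computing each x[n]:
x[0] = 0
x[1] = 3
x[2] = 1
x[3] = 0

x = [0, 3, 1, 0]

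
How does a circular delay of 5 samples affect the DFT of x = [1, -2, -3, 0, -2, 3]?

Time shift by 5: X_shifted[k] = ω_6^(5k) · X[k]
Shifted x = [-2, -3, 0, -2, 3, 1]

DFT(x[n-5]) = [-3, -2.5000+6.0622i, -4.5000+0.8660i, 5, -4.5000-0.8660i, -2.5000-6.0622i]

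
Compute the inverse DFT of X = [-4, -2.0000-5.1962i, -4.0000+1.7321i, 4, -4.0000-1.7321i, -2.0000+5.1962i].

x[n] = (1/6) Σ(k=0 to 5) X[k] · e^(2πikn/6)

Computing each x[n]:
x[0] = -2
x[1] = 0
x[2] = 3
x[3] = -2
x[4] = -1
x[5] = -2

x = [-2, 0, 3, -2, -1, -2]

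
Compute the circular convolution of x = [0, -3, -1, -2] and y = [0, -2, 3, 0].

(x ⊛ y)[n] = Σ(m=0 to 3) x[m] · y[(n-m) mod 4]

Computing each output sample:
(x ⊛ y)[0] = 1
(x ⊛ y)[1] = -6
(x ⊛ y)[2] = 6
(x ⊛ y)[3] = -7

x ⊛ y = [1, -6, 6, -7]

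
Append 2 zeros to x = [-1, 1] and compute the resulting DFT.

Original 2-point DFT: [0, -2]
Zero-padded 4-point DFT provides frequency interpolation.

DFT_4([x, 0, ...]) = [0, -1-1i, -2, -1+1i]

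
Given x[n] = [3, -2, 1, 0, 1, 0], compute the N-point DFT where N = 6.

X[k] = Σ(n=0 to 5) x[n] · ω_6^(nk)
where ω_6 = e^(-2πi/6)

Computing each X[k]:
X[0] = 3
X[1] = 1.0000+1.7321i
X[2] = 3.0000+1.7321i
X[3] = 7
X[4] = 3.0000-1.7321i
X[5] = 1.0000-1.7321i

X = [3, 1.0000+1.7321i, 3.0000+1.7321i, 7, 3.0000-1.7321i, 1.0000-1.7321i]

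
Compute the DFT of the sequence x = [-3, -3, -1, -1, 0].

X[k] = Σ(n=0 to 4) x[n] · ω_5^(nk)
where ω_5 = e^(-2πi/5)

Computing each X[k]:
X[0] = -8
X[1] = -2.3090+2.8532i
X[2] = -1.1910+1.7634i
X[3] = -1.1910-1.7634i
X[4] = -2.3090-2.8532i

X = [-8, -2.3090+2.8532i, -1.1910+1.7634i, -1.1910-1.7634i, -2.3090-2.8532i]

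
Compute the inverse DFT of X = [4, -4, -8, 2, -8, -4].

x[n] = (1/6) Σ(k=0 to 5) X[k] · e^(2πikn/6)

Computing each x[n]:
x[0] = -3
x[1] = 1
x[2] = 3
x[3] = -1
x[4] = 3
x[5] = 1

x = [-3, 1, 3, -1, 3, 1]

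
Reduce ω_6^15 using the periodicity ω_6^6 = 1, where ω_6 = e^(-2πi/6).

Since ω_6^6 = 1, powers reduce modulo 6.
15 mod 6 = 3
So ω_6^15 = ω_6^3 = e^(-2πi·3/6)

ω_6^15 = ω_6^3 = -1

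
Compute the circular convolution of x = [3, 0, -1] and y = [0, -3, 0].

(x ⊛ y)[n] = Σ(m=0 to 2) x[m] · y[(n-m) mod 3]

Computing each output sample:
(x ⊛ y)[0] = 3
(x ⊛ y)[1] = -9
(x ⊛ y)[2] = 0

x ⊛ y = [3, -9, 0]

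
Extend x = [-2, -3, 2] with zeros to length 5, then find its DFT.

Original 3-point DFT: [-3, -1.5000+4.3301i, -1.5000-4.3301i]
Zero-padded 5-point DFT provides frequency interpolation.

DFT_5([x, 0, ...]) = [-3, -4.5451+1.6776i, 1.0451+3.6655i, 1.0451-3.6655i, -4.5451-1.6776i]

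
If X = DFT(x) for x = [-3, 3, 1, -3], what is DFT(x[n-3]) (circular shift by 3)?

Time shift by 3: X_shifted[k] = ω_4^(3k) · X[k]
Shifted x = [3, 1, -3, -3]

DFT(x[n-3]) = [-2, 6-4i, 2, 6+4i]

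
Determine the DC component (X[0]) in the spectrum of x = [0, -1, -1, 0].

X[0] = Σ(n=0 to 3) x[n] · ω_4^0 = Σ x[n]
= (0) + (-1) + (-1) + (0)

X[0] = -2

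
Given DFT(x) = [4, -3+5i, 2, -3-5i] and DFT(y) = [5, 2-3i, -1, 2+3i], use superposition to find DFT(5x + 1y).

By linearity: DFT(5x + 1y) = 5·DFT(x) + 1·DFT(y)
= 5·[4, -3+5i, 2, -3-5i] + 1·[5, 2-3i, -1, 2+3i]

Computing element-wise:
Z[0] = 5·(4) + 1·(5) = 25
Z[1] = 5·(-3+5i) + 1·(2-3i) = -13+22i
Z[2] = 5·(2) + 1·(-1) = 9
Z[3] = 5·(-3-5i) + 1·(2+3i) = -13-22i

DFT(5x + 1y) = 5·X + 1·Y = [25, -13+22i, 9, -13-22i]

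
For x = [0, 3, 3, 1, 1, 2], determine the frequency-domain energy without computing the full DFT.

Parseval: Σ|x[n]|² = (1/N)Σ|X[k]|², so Σ|X[k]|² = N·Σ|x[n]|² = 6·24.0000

Σ|X[k]|² = N·Σ|x[n]|² = 6·24.0000 = 144.0000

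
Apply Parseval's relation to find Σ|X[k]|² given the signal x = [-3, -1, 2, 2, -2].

Parseval: Σ|x[n]|² = (1/N)Σ|X[k]|², so Σ|X[k]|² = N·Σ|x[n]|² = 5·22.0000

Σ|X[k]|² = N·Σ|x[n]|² = 5·22.0000 = 110.0000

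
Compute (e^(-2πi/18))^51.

Since ω_18^18 = 1, powers reduce modulo 18.
51 mod 18 = 15
So ω_18^51 = ω_18^15 = e^(-2πi·15/18)

ω_18^51 = ω_18^15 = 0.5000+0.8660i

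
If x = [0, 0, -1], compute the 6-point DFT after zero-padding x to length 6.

Original 3-point DFT: [-1, 0.5000-0.8660i, 0.5000+0.8660i]
Zero-padded 6-point DFT provides frequency interpolation.

DFT_6([x, 0, ...]) = [-1, 0.5000+0.8660i, 0.5000-0.8660i, -1, 0.5000+0.8660i, 0.5000-0.8660i]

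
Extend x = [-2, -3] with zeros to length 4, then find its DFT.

Original 2-point DFT: [-5, 1]
Zero-padded 4-point DFT provides frequency interpolation.

DFT_4([x, 0, ...]) = [-5, -2+3i, 1, -2-3i]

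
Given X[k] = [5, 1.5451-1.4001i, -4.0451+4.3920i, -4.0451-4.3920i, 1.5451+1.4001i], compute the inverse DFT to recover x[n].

x[n] = (1/5) Σ(k=0 to 4) X[k] · e^(2πikn/5)

Computing each x[n]:
x[0] = 0
x[1] = 2
x[2] = 2
x[3] = -2
x[4] = 3

x = [0, 2, 2, -2, 3]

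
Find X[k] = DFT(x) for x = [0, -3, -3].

X[k] = Σ(n=0 to 2) x[n] · ω_3^(nk)
where ω_3 = e^(-2πi/3)

Computing each X[k]:
X[0] = -6
X[1] = 3
X[2] = 3

X = [-6, 3, 3]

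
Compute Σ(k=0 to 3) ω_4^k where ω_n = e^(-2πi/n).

Sum of all nth roots of unity equals 0 for n > 1 (geometric series with r ≠ 1).

0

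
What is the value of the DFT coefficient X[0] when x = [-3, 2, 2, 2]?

X[0] = Σ(n=0 to 3) x[n] · ω_4^0 = Σ x[n]
= (-3) + (2) + (2) + (2)

X[0] = 3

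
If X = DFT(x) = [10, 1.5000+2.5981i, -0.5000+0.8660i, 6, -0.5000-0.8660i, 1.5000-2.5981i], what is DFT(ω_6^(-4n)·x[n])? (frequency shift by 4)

Modulation property: DFT(ω_6^(-4n)·x[n]) = X[(k-4) mod 6], so circularly shift X by 4 positions.

X[k-4] = [-0.5000+0.8660i, 6, -0.5000-0.8660i, 1.5000-2.5981i, 10, 1.5000+2.5981i]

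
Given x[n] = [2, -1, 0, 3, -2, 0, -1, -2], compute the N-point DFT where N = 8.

X[k] = Σ(n=0 to 7) x[n] · ω_8^(nk)
where ω_8 = e^(-2πi/8)

Computing each X[k]:
X[0] = -1
X[1] = -0.2426-3.8284i
X[2] = 1+2i
X[3] = 8.2426-1.8284i
X[4] = -1
X[5] = 8.2426+1.8284i
X[6] = 1-2i
X[7] = -0.2426+3.8284i

X = [-1, -0.2426-3.8284i, 1+2i, 8.2426-1.8284i, -1, 8.2426+1.8284i, 1-2i, -0.2426+3.8284i]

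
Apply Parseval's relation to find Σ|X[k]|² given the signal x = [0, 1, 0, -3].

Parseval: Σ|x[n]|² = (1/N)Σ|X[k]|², so Σ|X[k]|² = N·Σ|x[n]|² = 4·10.0000

Σ|X[k]|² = N·Σ|x[n]|² = 4·10.0000 = 40.0000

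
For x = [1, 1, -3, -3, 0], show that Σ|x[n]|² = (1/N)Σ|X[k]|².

Time domain:
Σ|x[n]|² = |1|² + |1|² + |-3|² + |-3|² + |0|² = 20.0000

Frequency domain:
(1/5)Σ|X[k]|² = (1/5)(|-4|² + |6.1631-0.9511i|² + |-1.6631-0.5878i|² + |-1.6631+0.5878i|² + |6.1631+0.9511i|²) = (1/5)·100.0000 = 20.0000

Both sides agree, confirming Parseval's theorem.

Σ|x[n]|² = (1/N)Σ|X[k]|² = 20.0000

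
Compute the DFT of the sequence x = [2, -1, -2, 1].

X[k] = Σ(n=0 to 3) x[n] · ω_4^(nk)
where ω_4 = e^(-2πi/4)

Computing each X[k]:
X[0] = 0
X[1] = 4+2i
X[2] = 0
X[3] = 4-2i

X = [0, 4+2i, 0, 4-2i]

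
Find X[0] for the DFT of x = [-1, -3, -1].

X[0] = Σ(n=0 to 2) x[n] · ω_3^0 = Σ x[n]
= (-1) + (-3) + (-1)

X[0] = -5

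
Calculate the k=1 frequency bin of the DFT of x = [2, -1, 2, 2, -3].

X[1] = Σ(n=0 to 4) x[n] · ω_5^(1n) where ω_5 = e^(-2πi/5)
= (2)·ω_5^0 + (-1)·ω_5^1 + (2)·ω_5^2 + (2)·ω_5^3 + (-3)·ω_5^4

X[1] = -2.4721-1.9021i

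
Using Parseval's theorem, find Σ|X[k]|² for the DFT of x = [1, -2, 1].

Parseval: Σ|x[n]|² = (1/N)Σ|X[k]|², so Σ|X[k]|² = N·Σ|x[n]|² = 3·6.0000

Σ|X[k]|² = N·Σ|x[n]|² = 3·6.0000 = 18.0000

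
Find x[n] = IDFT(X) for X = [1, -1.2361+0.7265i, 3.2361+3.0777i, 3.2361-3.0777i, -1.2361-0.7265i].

x[n] = (1/5) Σ(k=0 to 4) X[k] · e^(2πikn/5)

Computing each x[n]:
x[0] = 1
x[1] = -2
x[2] = 2
x[3] = 0
x[4] = 0

x = [1, -2, 2, 0, 0]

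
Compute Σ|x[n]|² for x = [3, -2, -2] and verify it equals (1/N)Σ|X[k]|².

Time domain:
Σ|x[n]|² = |3|² + |-2|² + |-2|² = 17.0000

Frequency domain:
(1/3)Σ|X[k]|² = (1/3)(|-1|² + |5|² + |5|²) = (1/3)·51.0000 = 17.0000

Both sides agree, confirming Parseval's theorem.

Σ|x[n]|² = (1/N)Σ|X[k]|² = 17.0000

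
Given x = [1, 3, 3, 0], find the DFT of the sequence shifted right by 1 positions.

Time shift by 1: X_shifted[k] = ω_4^(1k) · X[k]
Shifted x = [0, 1, 3, 3]

DFT(x[n-1]) = [7, -3+2i, -1, -3-2i]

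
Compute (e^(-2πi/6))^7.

Since ω_6^6 = 1, powers reduce modulo 6.
7 mod 6 = 1
So ω_6^7 = ω_6^1 = e^(-2πi·1/6)

ω_6^7 = ω_6^1 = 0.5000-0.8660i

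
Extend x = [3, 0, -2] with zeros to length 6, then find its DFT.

Original 3-point DFT: [1, 4.0000-1.7321i, 4.0000+1.7321i]
Zero-padded 6-point DFT provides frequency interpolation.

DFT_6([x, 0, ...]) = [1, 4.0000+1.7321i, 4.0000-1.7321i, 1, 4.0000+1.7321i, 4.0000-1.7321i]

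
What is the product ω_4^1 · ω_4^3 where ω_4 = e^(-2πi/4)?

The primitive 4th roots of unity are ω_4^k for k coprime to 4: k ∈ {1, 3}
Their product equals the constant term of the cyclotomic polynomial Φ_4(x) up to sign.
For n ≥ 3, the product of all primitive nth roots of unity is 1. (For n=1 it is 1; for n=2 it is -1.)

1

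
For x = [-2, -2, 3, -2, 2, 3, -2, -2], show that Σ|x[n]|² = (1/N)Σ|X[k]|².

Time domain:
Σ|x[n]|² = |-2|² + |-2|² + |3|² + |-2|² + |2|² + |3|² + |-2|² + |-2|² = 42.0000

Frequency domain:
(1/8)Σ|X[k]|² = (1/8)(|-2|² + |-7.5355-1.4645i|² + |-1-5i|² + |-0.4645+8.5355i|² + |4|² + |-0.4645-8.5355i|² + |-1+5i|² + |-7.5355+1.4645i|²) = (1/8)·336.0000 = 42.0000

Both sides agree, confirming Parseval's theorem.

Σ|x[n]|² = (1/N)Σ|X[k]|² = 42.0000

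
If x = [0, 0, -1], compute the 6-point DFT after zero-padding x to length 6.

Original 3-point DFT: [-1, 0.5000-0.8660i, 0.5000+0.8660i]
Zero-padded 6-point DFT provides frequency interpolation.

DFT_6([x, 0, ...]) = [-1, 0.5000+0.8660i, 0.5000-0.8660i, -1, 0.5000+0.8660i, 0.5000-0.8660i]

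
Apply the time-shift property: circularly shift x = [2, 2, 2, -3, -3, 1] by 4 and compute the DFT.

Time shift by 4: X_shifted[k] = ω_6^(4k) · X[k]
Shifted x = [2, -3, -3, 1, 2, 2]

DFT(x[n-4]) = [1, 1.0000+8.6603i, 4, 1, 4, 1.0000-8.6603i]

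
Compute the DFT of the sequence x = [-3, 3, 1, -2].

X[k] = Σ(n=0 to 3) x[n] · ω_4^(nk)
where ω_4 = e^(-2πi/4)

Computing each X[k]:
X[0] = -1
X[1] = -4-5i
X[2] = -3
X[3] = -4+5i

X = [-1, -4-5i, -3, -4+5i]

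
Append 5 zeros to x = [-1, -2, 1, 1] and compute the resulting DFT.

Original 4-point DFT: [-1, -2+3i, 1, -2-3i]
Zero-padded 9-point DFT provides frequency interpolation.

DFT_9([x, 0, ...]) = [-1, -2.8584-0.5653i, -2.7870+2.4936i, 0.5000+2.5981i, 1.1454+0.4608i, 1.1454-0.4608i, 0.5000-2.5981i, -2.7870-2.4936i, -2.8584+0.5653i]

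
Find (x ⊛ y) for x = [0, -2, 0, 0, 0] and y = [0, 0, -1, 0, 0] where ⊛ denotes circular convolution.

(x ⊛ y)[n] = Σ(m=0 to 4) x[m] · y[(n-m) mod 5]

Computing each output sample:
(x ⊛ y)[0] = 0
(x ⊛ y)[1] = 0
(x ⊛ y)[2] = 0
(x ⊛ y)[3] = 2
(x ⊛ y)[4] = 0

x ⊛ y = [0, 0, 0, 2, 0]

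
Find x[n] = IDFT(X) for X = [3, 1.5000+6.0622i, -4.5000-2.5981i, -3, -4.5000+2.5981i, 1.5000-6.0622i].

x[n] = (1/6) Σ(k=0 to 5) X[k] · e^(2πikn/6)

Computing each x[n]:
x[0] = -1
x[1] = 1
x[2] = -2
x[3] = -1
x[4] = 3
x[5] = 3

x = [-1, 1, -2, -1, 3, 3]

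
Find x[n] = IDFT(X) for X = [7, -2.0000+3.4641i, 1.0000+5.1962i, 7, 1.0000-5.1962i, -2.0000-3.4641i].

x[n] = (1/6) Σ(k=0 to 5) X[k] · e^(2πikn/6)

Computing each x[n]:
x[0] = 2
x[1] = -3
x[2] = 3
x[3] = 1
x[4] = 2
x[5] = 2

x = [2, -3, 3, 1, 2, 2]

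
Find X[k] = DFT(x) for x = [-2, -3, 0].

X[k] = Σ(n=0 to 2) x[n] · ω_3^(nk)
where ω_3 = e^(-2πi/3)

Computing each X[k]:
X[0] = -5
X[1] = -0.5000+2.5981i
X[2] = -0.5000-2.5981i

X = [-5, -0.5000+2.5981i, -0.5000-2.5981i]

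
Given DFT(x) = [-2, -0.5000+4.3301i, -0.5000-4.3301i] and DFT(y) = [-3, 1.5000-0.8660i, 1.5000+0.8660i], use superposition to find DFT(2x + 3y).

By linearity: DFT(2x + 3y) = 2·DFT(x) + 3·DFT(y)
= 2·[-2, -0.5000+4.3301i, -0.5000-4.3301i] + 3·[-3, 1.5000-0.8660i, 1.5000+0.8660i]

Computing element-wise:
Z[0] = 2·(-2) + 3·(-3) = -13
Z[1] = 2·(-0.5000+4.3301i) + 3·(1.5000-0.8660i) = 3.5000+6.0622i
Z[2] = 2·(-0.5000-4.3301i) + 3·(1.5000+0.8660i) = 3.5000-6.0622i

DFT(2x + 3y) = 2·X + 3·Y = [-13, 3.5000+6.0622i, 3.5000-6.0622i]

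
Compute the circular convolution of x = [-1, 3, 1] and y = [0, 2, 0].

(x ⊛ y)[n] = Σ(m=0 to 2) x[m] · y[(n-m) mod 3]

Computing each output sample:
(x ⊛ y)[0] = 2
(x ⊛ y)[1] = -2
(x ⊛ y)[2] = 6

x ⊛ y = [2, -2, 6]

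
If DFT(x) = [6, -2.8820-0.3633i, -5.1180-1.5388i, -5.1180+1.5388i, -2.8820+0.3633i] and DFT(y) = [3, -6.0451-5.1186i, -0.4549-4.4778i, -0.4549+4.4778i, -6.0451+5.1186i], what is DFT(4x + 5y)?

By linearity: DFT(4x + 5y) = 4·DFT(x) + 5·DFT(y)
= 4·[6, -2.8820-0.3633i, -5.1180-1.5388i, -5.1180+1.5388i, -2.8820+0.3633i] + 5·[3, -6.0451-5.1186i, -0.4549-4.4778i, -0.4549+4.4778i, -6.0451+5.1186i]

Computing element-wise:
Z[0] = 4·(6) + 5·(3) = 39
Z[1] = 4·(-2.8820-0.3633i) + 5·(-6.0451-5.1186i) = -41.7535-27.0462i
Z[2] = 4·(-5.1180-1.5388i) + 5·(-0.4549-4.4778i) = -22.7465-28.5442i
Z[3] = 4·(-5.1180+1.5388i) + 5·(-0.4549+4.4778i) = -22.7465+28.5442i
Z[4] = 4·(-2.8820+0.3633i) + 5·(-6.0451+5.1186i) = -41.7535+27.0462i

DFT(4x + 5y) = 4·X + 5·Y = [39, -41.7535-27.0462i, -22.7465-28.5442i, -22.7465+28.5442i, -41.7535+27.0462i]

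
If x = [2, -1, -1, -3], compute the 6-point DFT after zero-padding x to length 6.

Original 4-point DFT: [-3, 3-2i, 5, 3+2i]
Zero-padded 6-point DFT provides frequency interpolation.

DFT_6([x, 0, ...]) = [-3, 5.0000+1.7321i, 0, 5, 0, 5.0000-1.7321i]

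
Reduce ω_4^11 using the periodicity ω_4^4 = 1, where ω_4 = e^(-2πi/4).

Since ω_4^4 = 1, powers reduce modulo 4.
11 mod 4 = 3
So ω_4^11 = ω_4^3 = e^(-2πi·3/4)

ω_4^11 = ω_4^3 = 1i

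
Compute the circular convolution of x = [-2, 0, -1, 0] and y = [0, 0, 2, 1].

(x ⊛ y)[n] = Σ(m=0 to 3) x[m] · y[(n-m) mod 4]

Computing each output sample:
(x ⊛ y)[0] = -2
(x ⊛ y)[1] = -1
(x ⊛ y)[2] = -4
(x ⊛ y)[3] = -2

x ⊛ y = [-2, -1, -4, -2]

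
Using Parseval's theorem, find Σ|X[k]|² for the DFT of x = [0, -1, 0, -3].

Parseval: Σ|x[n]|² = (1/N)Σ|X[k]|², so Σ|X[k]|² = N·Σ|x[n]|² = 4·10.0000

Σ|X[k]|² = N·Σ|x[n]|² = 4·10.0000 = 40.0000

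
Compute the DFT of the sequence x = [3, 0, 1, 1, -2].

X[k] = Σ(n=0 to 4) x[n] · ω_5^(nk)
where ω_5 = e^(-2πi/5)

Computing each X[k]:
X[0] = 3
X[1] = 0.7639-1.9021i
X[2] = 5.2361-1.1756i
X[3] = 5.2361+1.1756i
X[4] = 0.7639+1.9021i

X = [3, 0.7639-1.9021i, 5.2361-1.1756i, 5.2361+1.1756i, 0.7639+1.9021i]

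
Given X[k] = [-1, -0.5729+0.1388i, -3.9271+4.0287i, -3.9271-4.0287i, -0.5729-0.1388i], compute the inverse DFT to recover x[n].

x[n] = (1/5) Σ(k=0 to 4) X[k] · e^(2πikn/5)

Computing each x[n]:
x[0] = -2
x[1] = 0
x[2] = 1
x[3] = -2
x[4] = 2

x = [-2, 0, 1, -2, 2]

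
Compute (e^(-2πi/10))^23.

Since ω_10^10 = 1, powers reduce modulo 10.
23 mod 10 = 3
So ω_10^23 = ω_10^3 = e^(-2πi·3/10)

ω_10^23 = ω_10^3 = -0.3090-0.9511i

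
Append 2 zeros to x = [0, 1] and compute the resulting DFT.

Original 2-point DFT: [1, -1]
Zero-padded 4-point DFT provides frequency interpolation.

DFT_4([x, 0, ...]) = [1, -1i, -1, 1i]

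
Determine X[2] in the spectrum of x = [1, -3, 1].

X[2] = Σ(n=0 to 2) x[n] · ω_3^(2n) where ω_3 = e^(-2πi/3)
= (1)·ω_3^0 + (-3)·ω_3^2 + (1)·ω_3^4

X[2] = 2.0000-3.4641i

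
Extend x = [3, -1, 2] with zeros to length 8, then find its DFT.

Original 3-point DFT: [4, 2.5000+2.5981i, 2.5000-2.5981i]
Zero-padded 8-point DFT provides frequency interpolation.

DFT_8([x, 0, ...]) = [4, 2.2929-1.2929i, 1+1i, 3.7071+2.7071i, 6, 3.7071-2.7071i, 1-1i, 2.2929+1.2929i]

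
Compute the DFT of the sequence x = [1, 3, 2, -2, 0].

X[k] = Σ(n=0 to 4) x[n] · ω_5^(nk)
where ω_5 = e^(-2πi/5)

Computing each X[k]:
X[0] = 4
X[1] = 1.9271-5.2043i
X[2] = -1.4271+2.0409i
X[3] = -1.4271-2.0409i
X[4] = 1.9271+5.2043i

X = [4, 1.9271-5.2043i, -1.4271+2.0409i, -1.4271-2.0409i, 1.9271+5.2043i]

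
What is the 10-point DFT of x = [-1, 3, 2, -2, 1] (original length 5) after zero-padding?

Original 5-point DFT: [3, 0.2361-4.2533i, -4.2361+2.6287i, -4.2361-2.6287i, 0.2361+4.2533i]
Zero-padded 10-point DFT provides frequency interpolation.

DFT_10([x, 0, ...]) = [3, 1.8541-2.3511i, 0.2361-4.2533i, -4.8541-3.8042i, -4.2361+2.6287i, 1, -4.2361-2.6287i, -4.8541+3.8042i, 0.2361+4.2533i, 1.8541+2.3511i]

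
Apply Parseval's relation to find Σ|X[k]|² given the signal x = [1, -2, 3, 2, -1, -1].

Parseval: Σ|x[n]|² = (1/N)Σ|X[k]|², so Σ|X[k]|² = N·Σ|x[n]|² = 6·20.0000

Σ|X[k]|² = N·Σ|x[n]|² = 6·20.0000 = 120.0000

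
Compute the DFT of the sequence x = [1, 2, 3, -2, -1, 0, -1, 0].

X[k] = Σ(n=0 to 7) x[n] · ω_8^(nk)
where ω_8 = e^(-2πi/8)

Computing each X[k]:
X[0] = 2
X[1] = 4.8284-4.0000i
X[2] = -2-4i
X[3] = -0.8284+4.0000i
X[4] = 2
X[5] = -0.8284-4.0000i
X[6] = -2+4i
X[7] = 4.8284+4.0000i

X = [2, 4.8284-4.0000i, -2-4i, -0.8284+4.0000i, 2, -0.8284-4.0000i, -2+4i, 4.8284+4.0000i]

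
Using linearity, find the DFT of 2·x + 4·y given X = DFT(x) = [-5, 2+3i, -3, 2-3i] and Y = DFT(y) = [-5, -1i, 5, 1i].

By linearity: DFT(2x + 4y) = 2·DFT(x) + 4·DFT(y)
= 2·[-5, 2+3i, -3, 2-3i] + 4·[-5, -1i, 5, 1i]

Computing element-wise:
Z[0] = 2·(-5) + 4·(-5) = -30
Z[1] = 2·(2+3i) + 4·(-1i) = 4+2i
Z[2] = 2·(-3) + 4·(5) = 14
Z[3] = 2·(2-3i) + 4·(1i) = 4-2i

DFT(2x + 4y) = 2·X + 4·Y = [-30, 4+2i, 14, 4-2i]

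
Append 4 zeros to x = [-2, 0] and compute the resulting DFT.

Original 2-point DFT: [-2, -2]
Zero-padded 6-point DFT provides frequency interpolation.

DFT_6([x, 0, ...]) = [-2, -2, -2, -2, -2, -2]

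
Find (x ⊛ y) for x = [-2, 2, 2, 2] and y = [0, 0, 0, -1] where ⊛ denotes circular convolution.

(x ⊛ y)[n] = Σ(m=0 to 3) x[m] · y[(n-m) mod 4]

Computing each output sample:
(x ⊛ y)[0] = -2
(x ⊛ y)[1] = -2
(x ⊛ y)[2] = -2
(x ⊛ y)[3] = 2

x ⊛ y = [-2, -2, -2, 2]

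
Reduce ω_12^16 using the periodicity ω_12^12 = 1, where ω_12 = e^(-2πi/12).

Since ω_12^12 = 1, powers reduce modulo 12.
16 mod 12 = 4
So ω_12^16 = ω_12^4 = e^(-2πi·4/12)

ω_12^16 = ω_12^4 = -0.5000-0.8660i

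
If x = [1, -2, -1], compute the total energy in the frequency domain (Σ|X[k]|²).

Parseval: Σ|x[n]|² = (1/N)Σ|X[k]|², so Σ|X[k]|² = N·Σ|x[n]|² = 3·6.0000

Σ|X[k]|² = N·Σ|x[n]|² = 3·6.0000 = 18.0000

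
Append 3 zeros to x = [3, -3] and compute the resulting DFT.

Original 2-point DFT: [0, 6]
Zero-padded 5-point DFT provides frequency interpolation.

DFT_5([x, 0, ...]) = [0, 2.0729+2.8532i, 5.4271+1.7634i, 5.4271-1.7634i, 2.0729-2.8532i]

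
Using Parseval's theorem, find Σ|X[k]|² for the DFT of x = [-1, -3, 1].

Parseval: Σ|x[n]|² = (1/N)Σ|X[k]|², so Σ|X[k]|² = N·Σ|x[n]|² = 3·11.0000

Σ|X[k]|² = N·Σ|x[n]|² = 3·11.0000 = 33.0000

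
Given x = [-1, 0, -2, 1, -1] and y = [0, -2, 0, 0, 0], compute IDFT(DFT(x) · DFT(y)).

(x ⊛ y)[n] = Σ(m=0 to 4) x[m] · y[(n-m) mod 5]

Computing each output sample:
(x ⊛ y)[0] = 2
(x ⊛ y)[1] = 2
(x ⊛ y)[2] = 0
(x ⊛ y)[3] = 4
(x ⊛ y)[4] = -2

x ⊛ y = [2, 2, 0, 4, -2]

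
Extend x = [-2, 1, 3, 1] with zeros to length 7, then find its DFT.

Original 4-point DFT: [3, -5, -1, -5]
Zero-padded 7-point DFT provides frequency interpolation.

DFT_7([x, 0, ...]) = [3, -2.9450-4.1405i, -4.3019+1.1086i, -1.2530+0.9367i, -1.2530-0.9367i, -4.3019-1.1086i, -2.9450+4.1405i]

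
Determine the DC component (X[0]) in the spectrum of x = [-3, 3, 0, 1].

X[0] = Σ(n=0 to 3) x[n] · ω_4^0 = Σ x[n]
= (-3) + (3) + (0) + (1)

X[0] = 1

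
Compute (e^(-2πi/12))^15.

Since ω_12^12 = 1, powers reduce modulo 12.
15 mod 12 = 3
So ω_12^15 = ω_12^3 = e^(-2πi·3/12)

ω_12^15 = ω_12^3 = -1i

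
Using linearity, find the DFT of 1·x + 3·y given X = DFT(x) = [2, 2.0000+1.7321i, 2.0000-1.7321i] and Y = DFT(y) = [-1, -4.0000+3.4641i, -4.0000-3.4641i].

By linearity: DFT(1x + 3y) = 1·DFT(x) + 3·DFT(y)
= 1·[2, 2.0000+1.7321i, 2.0000-1.7321i] + 3·[-1, -4.0000+3.4641i, -4.0000-3.4641i]

Computing element-wise:
Z[0] = 1·(2) + 3·(-1) = -1
Z[1] = 1·(2.0000+1.7321i) + 3·(-4.0000+3.4641i) = -10.0000+12.1244i
Z[2] = 1·(2.0000-1.7321i) + 3·(-4.0000-3.4641i) = -10.0000-12.1244i

DFT(1x + 3y) = 1·X + 3·Y = [-1, -10.0000+12.1244i, -10.0000-12.1244i]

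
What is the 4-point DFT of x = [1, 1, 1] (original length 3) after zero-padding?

Original 3-point DFT: [3, 0, 0]
Zero-padded 4-point DFT provides frequency interpolation.

DFT_4([x, 0, ...]) = [3, -1i, 1, 1i]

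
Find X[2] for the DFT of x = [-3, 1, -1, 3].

X[2] = Σ(n=0 to 3) x[n] · ω_4^(2n) where ω_4 = e^(-2πi/4)
= (-3)·ω_4^0 + (1)·ω_4^2 + (-1)·ω_4^4 + (3)·ω_4^6

X[2] = -8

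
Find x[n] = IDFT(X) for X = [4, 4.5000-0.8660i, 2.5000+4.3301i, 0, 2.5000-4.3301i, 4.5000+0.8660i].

x[n] = (1/6) Σ(k=0 to 5) X[k] · e^(2πikn/6)

Computing each x[n]:
x[0] = 3
x[1] = 0
x[2] = 1
x[3] = 0
x[4] = -2
x[5] = 2

x = [3, 0, 1, 0, -2, 2]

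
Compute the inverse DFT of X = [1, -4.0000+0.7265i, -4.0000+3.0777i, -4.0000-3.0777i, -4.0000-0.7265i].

x[n] = (1/5) Σ(k=0 to 4) X[k] · e^(2πikn/5)

Computing each x[n]:
x[0] = -3
x[1] = 0
x[2] = 2
x[3] = 0
x[4] = 2

x = [-3, 0, 2, 0, 2]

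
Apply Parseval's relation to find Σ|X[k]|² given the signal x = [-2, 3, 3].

Parseval: Σ|x[n]|² = (1/N)Σ|X[k]|², so Σ|X[k]|² = N·Σ|x[n]|² = 3·22.0000

Σ|X[k]|² = N·Σ|x[n]|² = 3·22.0000 = 66.0000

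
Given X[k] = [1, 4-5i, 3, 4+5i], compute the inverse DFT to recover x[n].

x[n] = (1/4) Σ(k=0 to 3) X[k] · e^(2πikn/4)

Computing each x[n]:
x[0] = 3
x[1] = 2
x[2] = -1
x[3] = -3

x = [3, 2, -1, -3]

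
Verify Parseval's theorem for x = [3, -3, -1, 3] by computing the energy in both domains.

Time domain:
Σ|x[n]|² = |3|² + |-3|² + |-1|² + |3|² = 28.0000

Frequency domain:
(1/4)Σ|X[k]|² = (1/4)(|2|² + |4+6i|² + |2|² + |4-6i|²) = (1/4)·112.0000 = 28.0000

Both sides agree, confirming Parseval's theorem.

Σ|x[n]|² = (1/N)Σ|X[k]|² = 28.0000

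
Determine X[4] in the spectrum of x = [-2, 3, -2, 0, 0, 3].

X[4] = Σ(n=0 to 5) x[n] · ω_6^(4n) where ω_6 = e^(-2πi/6)
= (-2)·ω_6^0 + (3)·ω_6^4 + (-2)·ω_6^8 + (0)·ω_6^12 + (0)·ω_6^16 + (3)·ω_6^20

X[4] = -4.0000+1.7321i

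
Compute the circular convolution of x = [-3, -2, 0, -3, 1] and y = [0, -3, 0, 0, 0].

(x ⊛ y)[n] = Σ(m=0 to 4) x[m] · y[(n-m) mod 5]

Computing each output sample:
(x ⊛ y)[0] = -3
(x ⊛ y)[1] = 9
(x ⊛ y)[2] = 6
(x ⊛ y)[3] = 0
(x ⊛ y)[4] = 9

x ⊛ y = [-3, 9, 6, 0, 9]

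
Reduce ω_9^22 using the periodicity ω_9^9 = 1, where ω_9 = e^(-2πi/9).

Since ω_9^9 = 1, powers reduce modulo 9.
22 mod 9 = 4
So ω_9^22 = ω_9^4 = e^(-2πi·4/9)

ω_9^22 = ω_9^4 = -0.9397-0.3420i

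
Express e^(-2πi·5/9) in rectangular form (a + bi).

ω_9^5 = e^(-2πi·5/9)
= cos(-2π·5/9) + i·sin(-2π·5/9)
= cos(-10π/9) + i·sin(-10π/9)

ω_9^5 = cos(-10π/9) + i·sin(-10π/9) = -0.9397+0.3420i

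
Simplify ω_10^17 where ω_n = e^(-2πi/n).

Since ω_10^10 = 1, powers reduce modulo 10.
17 mod 10 = 7
So ω_10^17 = ω_10^7 = e^(-2πi·7/10)

ω_10^17 = ω_10^7 = -0.3090+0.9511i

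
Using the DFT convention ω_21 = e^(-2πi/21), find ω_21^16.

ω_21^16 = e^(-2πi·16/21)
= cos(-2π·16/21) + i·sin(-2π·16/21)
= cos(-32π/21) + i·sin(-32π/21)

ω_21^16 = cos(-32π/21) + i·sin(-32π/21) = 0.0747+0.9972i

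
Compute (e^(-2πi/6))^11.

Since ω_6^6 = 1, powers reduce modulo 6.
11 mod 6 = 5
So ω_6^11 = ω_6^5 = e^(-2πi·5/6)

ω_6^11 = ω_6^5 = 0.5000+0.8660i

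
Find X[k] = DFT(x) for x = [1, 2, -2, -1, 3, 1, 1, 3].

X[k] = Σ(n=0 to 7) x[n] · ω_8^(nk)
where ω_8 = e^(-2πi/8)

Computing each X[k]:
X[0] = 8
X[1] = 1.5355+5.1213i
X[2] = 5-1i
X[3] = -5.5355-0.8787i
X[4] = -2
X[5] = -5.5355+0.8787i
X[6] = 5+1i
X[7] = 1.5355-5.1213i

X = [8, 1.5355+5.1213i, 5-1i, -5.5355-0.8787i, -2, -5.5355+0.8787i, 5+1i, 1.5355-5.1213i]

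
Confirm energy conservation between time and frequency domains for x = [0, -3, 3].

Time domain:
Σ|x[n]|² = |0|² + |-3|² + |3|² = 18.0000

Frequency domain:
(1/3)Σ|X[k]|² = (1/3)(|0|² + |5.1962i|² + |-5.1962i|²) = (1/3)·54.0000 = 18.0000

Both sides agree, confirming Parseval's theorem.

Σ|x[n]|² = (1/N)Σ|X[k]|² = 18.0000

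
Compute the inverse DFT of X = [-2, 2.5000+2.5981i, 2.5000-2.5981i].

x[n] = (1/3) Σ(k=0 to 2) X[k] · e^(2πikn/3)

Computing each x[n]:
x[0] = 1
x[1] = -3
x[2] = 0

x = [1, -3, 0]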